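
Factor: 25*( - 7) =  - 175  =  -5^2*7^1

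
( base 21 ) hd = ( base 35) AK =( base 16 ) 172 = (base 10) 370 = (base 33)B7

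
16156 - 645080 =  - 628924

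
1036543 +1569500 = 2606043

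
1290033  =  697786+592247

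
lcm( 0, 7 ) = 0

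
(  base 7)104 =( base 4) 311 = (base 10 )53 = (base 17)32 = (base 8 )65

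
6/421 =6/421 = 0.01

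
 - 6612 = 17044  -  23656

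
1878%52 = 6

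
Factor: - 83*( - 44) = 2^2*11^1*83^1 = 3652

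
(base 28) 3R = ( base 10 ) 111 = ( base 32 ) 3F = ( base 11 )a1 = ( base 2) 1101111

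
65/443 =65/443 = 0.15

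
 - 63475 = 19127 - 82602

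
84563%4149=1583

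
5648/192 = 353/12 = 29.42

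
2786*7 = 19502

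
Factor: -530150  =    -  2^1*5^2*23^1*461^1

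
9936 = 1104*9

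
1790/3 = 596 + 2/3= 596.67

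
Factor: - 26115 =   -  3^1 * 5^1*1741^1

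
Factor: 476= 2^2*7^1*17^1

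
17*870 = 14790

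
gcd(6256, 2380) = 68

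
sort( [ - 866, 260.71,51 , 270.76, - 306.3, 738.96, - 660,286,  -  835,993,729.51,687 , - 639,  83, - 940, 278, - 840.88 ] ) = [- 940,-866, - 840.88, - 835 , - 660, - 639, - 306.3 , 51,  83,260.71,270.76, 278,286,  687, 729.51,738.96, 993]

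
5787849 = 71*81519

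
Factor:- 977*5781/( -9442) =5648037/9442= 2^ (  -  1 )*3^1*41^1*47^1*977^1 * 4721^( - 1 )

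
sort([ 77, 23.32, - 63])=[ -63,23.32,77]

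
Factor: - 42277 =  - 67^1 *631^1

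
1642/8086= 821/4043 = 0.20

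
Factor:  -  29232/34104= - 2^1 *3^1*7^( -1 )  =  - 6/7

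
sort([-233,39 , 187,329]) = [ - 233 , 39,187, 329 ] 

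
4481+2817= 7298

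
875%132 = 83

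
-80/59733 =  - 1 + 59653/59733 = - 0.00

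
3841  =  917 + 2924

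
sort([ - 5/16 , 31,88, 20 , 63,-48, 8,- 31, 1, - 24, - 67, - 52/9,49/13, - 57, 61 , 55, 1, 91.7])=[ -67, - 57,  -  48, - 31, - 24,- 52/9, - 5/16,  1, 1, 49/13,8, 20, 31, 55, 61, 63,  88, 91.7 ]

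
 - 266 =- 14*19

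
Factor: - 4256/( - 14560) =5^( - 1)*13^( - 1)*19^1 = 19/65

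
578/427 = 1  +  151/427= 1.35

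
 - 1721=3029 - 4750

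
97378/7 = 97378/7 = 13911.14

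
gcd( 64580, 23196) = 4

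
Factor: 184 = 2^3 * 23^1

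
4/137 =4/137=0.03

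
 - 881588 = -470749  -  410839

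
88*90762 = 7987056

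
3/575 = 3/575 = 0.01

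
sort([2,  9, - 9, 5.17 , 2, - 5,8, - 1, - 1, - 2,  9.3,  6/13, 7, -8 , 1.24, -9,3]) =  [ - 9 , - 9, - 8, - 5, -2, - 1,- 1,  6/13, 1.24,2, 2,3 , 5.17,  7,8,  9,9.3]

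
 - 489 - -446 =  - 43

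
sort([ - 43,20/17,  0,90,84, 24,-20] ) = [-43, - 20,0,20/17,  24,84,90]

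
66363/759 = 87 + 10/23 = 87.43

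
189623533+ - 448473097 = -258849564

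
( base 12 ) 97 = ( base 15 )7a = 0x73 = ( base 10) 115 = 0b1110011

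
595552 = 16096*37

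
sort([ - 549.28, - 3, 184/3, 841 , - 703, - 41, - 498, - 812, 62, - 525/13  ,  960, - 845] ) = [-845 , - 812, - 703, - 549.28, - 498, - 41, - 525/13,-3,184/3, 62,841, 960] 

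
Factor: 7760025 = 3^2*5^2*7^1*13^1*379^1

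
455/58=455/58 =7.84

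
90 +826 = 916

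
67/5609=67/5609 =0.01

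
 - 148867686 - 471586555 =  - 620454241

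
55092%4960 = 532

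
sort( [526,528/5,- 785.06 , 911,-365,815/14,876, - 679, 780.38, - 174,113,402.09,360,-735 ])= [ - 785.06,-735, - 679, - 365, - 174, 815/14  ,  528/5,113,360,402.09 , 526,780.38, 876,911 ]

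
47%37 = 10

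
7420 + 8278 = 15698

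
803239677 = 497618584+305621093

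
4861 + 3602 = 8463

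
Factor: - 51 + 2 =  - 7^2 = - 49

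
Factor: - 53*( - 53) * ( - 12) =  - 33708=- 2^2*3^1*53^2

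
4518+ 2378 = 6896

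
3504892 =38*92234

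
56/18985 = 56/18985 = 0.00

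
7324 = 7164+160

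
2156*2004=4320624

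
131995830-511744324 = - 379748494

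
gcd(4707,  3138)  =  1569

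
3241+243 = 3484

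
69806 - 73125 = - 3319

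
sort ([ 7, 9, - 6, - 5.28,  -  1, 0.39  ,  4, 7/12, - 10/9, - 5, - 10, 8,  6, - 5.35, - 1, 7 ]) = [- 10,- 6,- 5.35, -5.28 , - 5, - 10/9, - 1, - 1,0.39, 7/12, 4, 6,7, 7, 8,9] 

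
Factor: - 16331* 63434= - 2^1*7^2*23^1 * 197^1*2333^1 = -1035940654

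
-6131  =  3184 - 9315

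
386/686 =193/343 = 0.56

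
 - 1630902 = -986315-644587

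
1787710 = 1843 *970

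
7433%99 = 8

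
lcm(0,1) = 0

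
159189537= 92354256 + 66835281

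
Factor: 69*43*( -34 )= - 2^1*3^1*17^1*23^1*43^1 = - 100878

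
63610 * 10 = 636100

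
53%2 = 1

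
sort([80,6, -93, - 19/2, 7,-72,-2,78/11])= [ - 93, - 72, - 19/2, - 2,6, 7,78/11,80] 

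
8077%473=36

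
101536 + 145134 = 246670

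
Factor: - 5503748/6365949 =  - 2^2 * 3^( - 1)*461^(-1 )*4603^(-1 )*1375937^1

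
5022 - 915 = 4107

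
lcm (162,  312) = 8424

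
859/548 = 1 +311/548 = 1.57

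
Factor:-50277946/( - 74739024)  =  25138973/37369512= 2^( - 3)*3^ (-5 )*47^( - 1)*197^1*409^( - 1)*127609^1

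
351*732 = 256932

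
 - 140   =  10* ( - 14)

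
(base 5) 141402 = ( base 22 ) C20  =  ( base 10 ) 5852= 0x16dc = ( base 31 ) 62o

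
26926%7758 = 3652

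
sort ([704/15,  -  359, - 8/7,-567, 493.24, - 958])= [-958,-567, - 359,  -  8/7, 704/15,  493.24]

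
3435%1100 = 135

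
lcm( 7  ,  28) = 28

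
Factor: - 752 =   -  2^4*47^1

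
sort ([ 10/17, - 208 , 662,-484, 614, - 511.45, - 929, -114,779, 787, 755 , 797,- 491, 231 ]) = [ - 929, - 511.45, - 491, - 484, - 208, - 114, 10/17,231,614, 662,755,779,787,  797 ]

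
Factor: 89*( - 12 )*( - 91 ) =97188 = 2^2 * 3^1*7^1*13^1*89^1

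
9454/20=4727/10 = 472.70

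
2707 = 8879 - 6172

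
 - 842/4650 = -421/2325 = - 0.18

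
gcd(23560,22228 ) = 4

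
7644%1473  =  279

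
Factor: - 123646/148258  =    -  211/253 = - 11^( - 1 )*23^( - 1 )*211^1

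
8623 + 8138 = 16761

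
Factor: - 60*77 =-2^2*3^1*5^1*7^1*11^1 = -4620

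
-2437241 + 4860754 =2423513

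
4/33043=4/33043= 0.00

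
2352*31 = 72912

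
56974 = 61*934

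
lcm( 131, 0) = 0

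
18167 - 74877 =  - 56710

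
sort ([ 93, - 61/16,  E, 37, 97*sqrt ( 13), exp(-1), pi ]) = [ - 61/16, exp( - 1), E,pi, 37,93,  97*sqrt( 13)] 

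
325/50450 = 13/2018 = 0.01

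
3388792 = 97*34936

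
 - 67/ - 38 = 67/38= 1.76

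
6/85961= 6/85961 = 0.00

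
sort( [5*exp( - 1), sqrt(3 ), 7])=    [ sqrt (3 ), 5*exp(-1), 7] 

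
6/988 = 3/494 = 0.01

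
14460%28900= 14460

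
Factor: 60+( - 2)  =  2^1*29^1 = 58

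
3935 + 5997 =9932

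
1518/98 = 759/49 = 15.49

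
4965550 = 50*99311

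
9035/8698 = 9035/8698 = 1.04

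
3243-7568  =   - 4325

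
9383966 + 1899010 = 11282976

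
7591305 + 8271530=15862835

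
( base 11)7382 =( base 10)9770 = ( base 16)262A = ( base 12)57a2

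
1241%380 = 101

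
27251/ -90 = -27251/90 = -  302.79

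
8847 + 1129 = 9976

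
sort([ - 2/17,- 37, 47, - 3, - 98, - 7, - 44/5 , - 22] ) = [ - 98, - 37, - 22, - 44/5,-7, - 3, - 2/17,47 ]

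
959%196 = 175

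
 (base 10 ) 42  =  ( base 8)52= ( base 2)101010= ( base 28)1E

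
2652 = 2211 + 441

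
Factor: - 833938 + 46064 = - 787874 =-2^1*211^1*1867^1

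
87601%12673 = 11563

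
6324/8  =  790 + 1/2 = 790.50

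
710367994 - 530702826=179665168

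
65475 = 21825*3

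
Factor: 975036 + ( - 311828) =663208 = 2^3*7^1 * 13^1*911^1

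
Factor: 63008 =2^5* 11^1*179^1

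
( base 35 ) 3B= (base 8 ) 164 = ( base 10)116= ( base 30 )3Q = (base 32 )3k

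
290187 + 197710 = 487897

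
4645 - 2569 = 2076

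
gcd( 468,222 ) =6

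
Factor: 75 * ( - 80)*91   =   - 2^4*3^1*5^3 * 7^1*13^1 = - 546000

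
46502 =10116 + 36386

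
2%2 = 0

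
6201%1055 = 926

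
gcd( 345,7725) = 15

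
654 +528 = 1182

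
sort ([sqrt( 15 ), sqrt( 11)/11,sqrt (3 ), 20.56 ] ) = [ sqrt(11)/11,sqrt(3 ), sqrt(15), 20.56]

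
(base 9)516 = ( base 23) I6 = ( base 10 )420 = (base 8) 644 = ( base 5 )3140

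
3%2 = 1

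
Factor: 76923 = 3^3 *7^1*11^1*37^1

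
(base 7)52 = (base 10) 37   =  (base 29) 18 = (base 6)101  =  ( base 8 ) 45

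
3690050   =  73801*50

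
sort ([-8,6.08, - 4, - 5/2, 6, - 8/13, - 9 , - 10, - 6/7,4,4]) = [ - 10, - 9, - 8, - 4,-5/2,- 6/7, - 8/13,  4,4, 6,6.08 ] 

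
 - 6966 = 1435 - 8401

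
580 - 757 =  - 177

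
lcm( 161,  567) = 13041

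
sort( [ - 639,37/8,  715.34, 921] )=[ - 639,37/8 , 715.34,921] 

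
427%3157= 427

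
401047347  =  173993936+227053411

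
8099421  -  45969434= - 37870013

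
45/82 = 45/82  =  0.55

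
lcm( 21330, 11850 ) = 106650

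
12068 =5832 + 6236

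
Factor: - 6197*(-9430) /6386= 29218855/3193 = 5^1*23^1*31^( - 1 )*41^1*103^( - 1)*6197^1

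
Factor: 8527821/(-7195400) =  - 2^ ( - 3) * 3^1*5^( - 2)*31^1*47^1*1951^1* 35977^(- 1 )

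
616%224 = 168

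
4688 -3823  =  865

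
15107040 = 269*56160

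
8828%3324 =2180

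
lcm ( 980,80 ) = 3920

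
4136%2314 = 1822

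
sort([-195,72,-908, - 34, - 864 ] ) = [-908,-864 , - 195, - 34,  72 ]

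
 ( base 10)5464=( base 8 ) 12530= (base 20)dd4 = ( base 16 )1558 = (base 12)31B4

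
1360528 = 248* 5486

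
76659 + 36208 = 112867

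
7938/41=7938/41 = 193.61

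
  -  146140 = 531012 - 677152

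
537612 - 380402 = 157210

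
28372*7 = 198604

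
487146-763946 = - 276800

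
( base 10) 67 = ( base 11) 61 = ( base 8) 103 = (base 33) 21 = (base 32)23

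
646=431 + 215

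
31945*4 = 127780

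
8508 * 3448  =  29335584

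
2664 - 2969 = -305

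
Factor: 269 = 269^1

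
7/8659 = 1/1237 = 0.00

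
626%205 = 11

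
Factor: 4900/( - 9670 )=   -  2^1*5^1*7^2*967^( - 1 ) = - 490/967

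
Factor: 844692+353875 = 1198567 = 101^1*11867^1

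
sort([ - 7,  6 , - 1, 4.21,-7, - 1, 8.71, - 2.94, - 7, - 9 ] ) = [ - 9,-7, - 7,-7,  -  2.94,-1,  -  1, 4.21,6,8.71 ]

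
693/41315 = 693/41315=0.02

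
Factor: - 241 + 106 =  - 3^3 * 5^1 = - 135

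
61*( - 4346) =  -265106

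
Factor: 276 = 2^2*3^1 * 23^1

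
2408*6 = 14448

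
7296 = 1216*6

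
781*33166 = 25902646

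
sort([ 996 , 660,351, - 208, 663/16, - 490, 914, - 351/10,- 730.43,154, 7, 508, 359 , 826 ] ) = [ - 730.43, - 490, - 208,  -  351/10,7,  663/16,154,351,359 , 508,660 , 826,914, 996]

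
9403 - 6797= 2606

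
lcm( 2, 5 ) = 10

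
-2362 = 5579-7941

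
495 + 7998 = 8493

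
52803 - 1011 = 51792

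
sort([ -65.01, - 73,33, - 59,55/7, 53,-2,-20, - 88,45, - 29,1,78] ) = [ -88 , - 73,-65.01, - 59,  -  29, - 20,-2,  1,55/7, 33,45,53, 78]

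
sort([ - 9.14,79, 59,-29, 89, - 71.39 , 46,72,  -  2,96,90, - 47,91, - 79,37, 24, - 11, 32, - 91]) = [ - 91, - 79, - 71.39, - 47, - 29, - 11, - 9.14, -2,24,32,37,46,59,  72, 79,89,90,91,96]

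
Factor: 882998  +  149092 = 2^1*3^1*5^1*34403^1 = 1032090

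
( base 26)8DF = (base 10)5761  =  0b1011010000001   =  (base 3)21220101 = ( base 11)4368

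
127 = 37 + 90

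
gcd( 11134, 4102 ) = 586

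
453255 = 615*737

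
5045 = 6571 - 1526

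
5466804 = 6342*862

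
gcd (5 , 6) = 1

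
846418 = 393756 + 452662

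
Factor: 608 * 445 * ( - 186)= - 50324160 = - 2^6*3^1*5^1 * 19^1*31^1*89^1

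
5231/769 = 6 + 617/769 =6.80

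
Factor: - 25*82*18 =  - 2^2*3^2*5^2*41^1 = - 36900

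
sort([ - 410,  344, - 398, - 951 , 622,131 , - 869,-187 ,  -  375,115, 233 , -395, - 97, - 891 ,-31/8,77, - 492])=[-951, - 891, - 869, - 492, - 410 , - 398, - 395, - 375, - 187, - 97, - 31/8, 77, 115,131, 233, 344, 622]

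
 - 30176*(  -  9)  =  271584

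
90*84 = 7560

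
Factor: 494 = 2^1*13^1*19^1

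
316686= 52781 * 6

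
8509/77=110 + 39/77 = 110.51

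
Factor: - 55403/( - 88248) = 2^( - 3) *3^( - 1)*17^1* 3259^1 *3677^ ( - 1)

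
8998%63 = 52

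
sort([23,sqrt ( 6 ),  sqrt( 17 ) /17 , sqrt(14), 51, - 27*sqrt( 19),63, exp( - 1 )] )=[  -  27*sqrt( 19),sqrt ( 17 ) /17,exp( - 1),sqrt( 6) , sqrt( 14 ), 23,51,63] 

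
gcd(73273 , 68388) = 1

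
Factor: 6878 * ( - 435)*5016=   -  2^4*3^2* 5^1 * 11^1 * 19^2*29^1*181^1=- 15007520880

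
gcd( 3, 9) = 3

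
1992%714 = 564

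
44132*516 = 22772112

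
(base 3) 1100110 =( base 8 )1730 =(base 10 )984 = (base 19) 2DF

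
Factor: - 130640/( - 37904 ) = 5^1*71^1*103^( - 1) = 355/103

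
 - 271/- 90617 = 271/90617 = 0.00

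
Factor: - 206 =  - 2^1 * 103^1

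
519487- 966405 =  - 446918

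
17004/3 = 5668 = 5668.00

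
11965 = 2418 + 9547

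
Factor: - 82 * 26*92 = - 196144 = - 2^4 * 13^1 * 23^1 * 41^1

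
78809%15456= 1529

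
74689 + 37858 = 112547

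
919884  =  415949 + 503935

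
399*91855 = 36650145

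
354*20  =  7080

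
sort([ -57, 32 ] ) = [-57, 32]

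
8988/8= 2247/2 = 1123.50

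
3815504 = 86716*44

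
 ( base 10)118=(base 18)6a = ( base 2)1110110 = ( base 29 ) 42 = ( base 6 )314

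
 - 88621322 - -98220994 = 9599672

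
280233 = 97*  2889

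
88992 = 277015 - 188023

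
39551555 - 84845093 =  - 45293538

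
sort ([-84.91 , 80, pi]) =[ -84.91, pi,80] 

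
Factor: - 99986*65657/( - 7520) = 3282390401/3760=2^(  -  4 ) * 5^( - 1 )*47^(  -  1)*49993^1*65657^1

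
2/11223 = 2/11223 = 0.00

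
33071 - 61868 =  - 28797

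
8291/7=1184  +  3/7 = 1184.43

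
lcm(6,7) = 42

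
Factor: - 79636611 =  - 3^1*359^1*73943^1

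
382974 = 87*4402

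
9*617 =5553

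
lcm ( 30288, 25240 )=151440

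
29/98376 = 29/98376=0.00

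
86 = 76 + 10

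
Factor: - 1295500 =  - 2^2*5^3*2591^1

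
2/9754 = 1/4877 = 0.00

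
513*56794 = 29135322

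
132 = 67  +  65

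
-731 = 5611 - 6342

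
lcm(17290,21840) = 414960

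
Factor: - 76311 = -3^2 * 61^1 * 139^1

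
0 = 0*20629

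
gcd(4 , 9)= 1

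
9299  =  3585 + 5714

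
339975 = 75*4533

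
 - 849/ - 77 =11 +2/77 = 11.03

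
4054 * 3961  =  16057894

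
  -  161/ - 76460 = 161/76460 =0.00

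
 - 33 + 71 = 38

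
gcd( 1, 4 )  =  1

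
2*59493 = 118986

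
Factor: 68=2^2*17^1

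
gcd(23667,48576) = 69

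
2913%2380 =533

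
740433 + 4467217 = 5207650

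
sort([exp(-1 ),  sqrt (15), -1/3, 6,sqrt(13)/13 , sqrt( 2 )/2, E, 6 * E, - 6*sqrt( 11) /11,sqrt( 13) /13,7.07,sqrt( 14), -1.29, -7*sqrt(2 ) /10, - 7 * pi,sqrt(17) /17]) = [ - 7*pi,  -  6*sqrt( 11)/11, - 1.29,- 7*sqrt(2)/10,-1/3,sqrt ( 17) /17,sqrt(13)/13,sqrt( 13 ) /13, exp( - 1), sqrt(2)/2,E, sqrt ( 14 ) , sqrt( 15),6,  7.07,6*E]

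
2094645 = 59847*35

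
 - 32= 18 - 50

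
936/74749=936/74749 = 0.01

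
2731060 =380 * 7187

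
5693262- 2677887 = 3015375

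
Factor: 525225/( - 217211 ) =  - 3^1 * 5^2 * 47^1*83^( - 1 )*149^1 * 2617^ ( - 1 ) 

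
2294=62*37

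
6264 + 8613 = 14877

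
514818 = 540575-25757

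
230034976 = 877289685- 647254709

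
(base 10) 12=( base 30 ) c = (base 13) C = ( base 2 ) 1100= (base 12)10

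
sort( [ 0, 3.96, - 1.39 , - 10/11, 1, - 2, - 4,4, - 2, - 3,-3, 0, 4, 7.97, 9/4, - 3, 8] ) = [ - 4, - 3,  -  3, - 3, - 2, - 2  ,-1.39,  -  10/11, 0,0, 1, 9/4, 3.96 , 4,  4, 7.97,8] 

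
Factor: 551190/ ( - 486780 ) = - 2^( - 1 )*7^( - 1 )*61^( - 1)*967^1=- 967/854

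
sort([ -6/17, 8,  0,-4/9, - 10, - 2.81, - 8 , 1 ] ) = [ - 10, -8,-2.81, - 4/9, - 6/17,0, 1, 8 ]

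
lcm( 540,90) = 540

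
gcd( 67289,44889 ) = 1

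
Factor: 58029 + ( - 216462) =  - 3^1*11^1*4801^1 = - 158433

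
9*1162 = 10458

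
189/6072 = 63/2024 = 0.03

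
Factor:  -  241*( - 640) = 154240  =  2^7 *5^1 * 241^1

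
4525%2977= 1548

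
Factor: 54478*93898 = 5115375244=2^2 * 7^1*19^1*353^1*27239^1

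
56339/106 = 531  +  1/2 = 531.50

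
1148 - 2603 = - 1455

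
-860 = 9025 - 9885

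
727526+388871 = 1116397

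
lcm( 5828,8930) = 553660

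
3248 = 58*56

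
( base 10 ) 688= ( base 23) 16l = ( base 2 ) 1010110000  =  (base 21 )1BG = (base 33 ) ks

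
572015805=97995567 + 474020238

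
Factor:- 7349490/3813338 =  -3674745/1906669 = - 3^2*5^1*17^( - 1)*19^ ( - 1 )*127^1*643^1*5903^(  -  1)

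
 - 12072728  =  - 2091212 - 9981516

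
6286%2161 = 1964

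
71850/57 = 1260 + 10/19 =1260.53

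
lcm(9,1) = 9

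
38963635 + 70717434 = 109681069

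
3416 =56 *61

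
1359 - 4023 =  - 2664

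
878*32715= 28723770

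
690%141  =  126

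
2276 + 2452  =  4728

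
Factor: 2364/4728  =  2^( - 1)= 1/2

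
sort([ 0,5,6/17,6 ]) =[ 0,6/17,  5, 6] 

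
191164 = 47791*4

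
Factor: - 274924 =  - 2^2*13^1 * 17^1*311^1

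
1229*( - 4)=-4916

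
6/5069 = 6/5069 = 0.00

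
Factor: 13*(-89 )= - 1157 = - 13^1*89^1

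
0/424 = 0 = 0.00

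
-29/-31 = 29/31 = 0.94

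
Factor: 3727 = 3727^1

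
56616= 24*2359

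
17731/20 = 886 + 11/20 = 886.55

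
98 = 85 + 13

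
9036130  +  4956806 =13992936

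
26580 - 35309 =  - 8729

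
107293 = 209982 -102689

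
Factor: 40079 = 13^1* 3083^1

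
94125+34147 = 128272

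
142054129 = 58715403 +83338726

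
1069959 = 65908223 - 64838264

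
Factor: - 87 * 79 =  - 3^1*29^1 * 79^1 = - 6873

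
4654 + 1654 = 6308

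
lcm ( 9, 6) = 18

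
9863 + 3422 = 13285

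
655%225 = 205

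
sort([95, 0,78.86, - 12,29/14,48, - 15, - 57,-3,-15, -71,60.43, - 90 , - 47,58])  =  [-90, -71, - 57, - 47, - 15, - 15, - 12, - 3,0,29/14,48,58,60.43, 78.86 , 95]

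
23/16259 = 23/16259 = 0.00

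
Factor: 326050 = 2^1*5^2*6521^1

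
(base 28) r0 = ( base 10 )756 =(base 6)3300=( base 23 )19K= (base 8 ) 1364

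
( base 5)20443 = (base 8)2535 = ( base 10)1373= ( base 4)111131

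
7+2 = 9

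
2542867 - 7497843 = -4954976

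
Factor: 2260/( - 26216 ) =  - 2^ ( - 1) * 5^1*29^( - 1) =-5/58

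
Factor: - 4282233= - 3^1*1427411^1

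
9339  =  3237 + 6102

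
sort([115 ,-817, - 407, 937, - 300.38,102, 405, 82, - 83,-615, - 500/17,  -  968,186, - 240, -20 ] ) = [ - 968 ,-817,-615, - 407,  -  300.38, - 240,- 83,  -  500/17, - 20,82, 102, 115, 186,  405  ,  937] 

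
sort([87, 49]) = [49,87]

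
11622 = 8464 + 3158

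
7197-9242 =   -  2045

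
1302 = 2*651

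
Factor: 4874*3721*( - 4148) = -75228766792 = - 2^3 * 17^1*61^3*2437^1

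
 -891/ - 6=148 + 1/2 =148.50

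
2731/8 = 2731/8 = 341.38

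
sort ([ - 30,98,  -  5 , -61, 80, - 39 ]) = [ - 61,  -  39, - 30, - 5, 80, 98] 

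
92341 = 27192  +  65149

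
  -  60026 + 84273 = 24247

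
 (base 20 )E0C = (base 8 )12754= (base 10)5612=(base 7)22235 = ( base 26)87M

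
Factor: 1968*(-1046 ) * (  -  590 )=2^6*3^1*5^1*41^1*59^1*523^1 = 1214531520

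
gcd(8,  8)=8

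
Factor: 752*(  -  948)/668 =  - 178224/167 = - 2^4*3^1*47^1*79^1 * 167^( - 1)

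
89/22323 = 89/22323= 0.00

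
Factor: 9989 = 7^1*1427^1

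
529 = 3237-2708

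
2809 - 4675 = -1866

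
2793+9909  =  12702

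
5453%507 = 383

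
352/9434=176/4717 = 0.04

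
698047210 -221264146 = 476783064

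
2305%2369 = 2305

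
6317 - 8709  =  -2392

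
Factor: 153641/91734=2^( - 1) * 3^( - 1)*15289^( - 1 )*153641^1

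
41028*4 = 164112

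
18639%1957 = 1026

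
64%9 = 1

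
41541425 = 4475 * 9283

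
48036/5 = 9607 + 1/5 = 9607.20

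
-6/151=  - 1 + 145/151 = -  0.04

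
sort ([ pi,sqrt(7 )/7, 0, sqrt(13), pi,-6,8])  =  [ - 6 , 0 , sqrt( 7)/7, pi,pi, sqrt(13), 8]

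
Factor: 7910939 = 29^1*53^1*5147^1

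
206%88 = 30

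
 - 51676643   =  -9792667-41883976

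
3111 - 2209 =902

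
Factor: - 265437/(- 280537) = 3^4*29^1*113^1 * 280537^( - 1 )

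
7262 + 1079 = 8341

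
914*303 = 276942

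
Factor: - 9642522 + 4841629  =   - 4800893^1 = - 4800893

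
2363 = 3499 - 1136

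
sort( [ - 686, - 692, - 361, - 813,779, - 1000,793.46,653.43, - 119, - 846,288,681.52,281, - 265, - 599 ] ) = [ -1000, - 846,-813,-692, - 686, - 599, -361, - 265,-119,  281, 288,653.43, 681.52 , 779, 793.46]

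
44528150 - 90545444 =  - 46017294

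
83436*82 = 6841752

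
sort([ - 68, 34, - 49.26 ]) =[ -68, - 49.26,34 ] 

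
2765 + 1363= 4128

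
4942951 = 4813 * 1027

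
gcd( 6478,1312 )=82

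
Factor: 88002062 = 2^1*44001031^1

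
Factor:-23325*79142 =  - 2^1* 3^1*5^2*7^1*311^1*5653^1 = - 1845987150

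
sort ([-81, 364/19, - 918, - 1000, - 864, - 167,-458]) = [-1000,-918 ,-864, - 458, - 167, - 81, 364/19] 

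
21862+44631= 66493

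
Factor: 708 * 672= 475776 =2^7*3^2*7^1*59^1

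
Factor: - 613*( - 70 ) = 42910 = 2^1*5^1 * 7^1 *613^1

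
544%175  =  19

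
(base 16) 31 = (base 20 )29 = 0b110001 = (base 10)49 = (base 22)25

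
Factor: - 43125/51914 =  - 2^( -1)*3^1*5^4*23^1 *101^( - 1)*257^(-1)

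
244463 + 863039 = 1107502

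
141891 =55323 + 86568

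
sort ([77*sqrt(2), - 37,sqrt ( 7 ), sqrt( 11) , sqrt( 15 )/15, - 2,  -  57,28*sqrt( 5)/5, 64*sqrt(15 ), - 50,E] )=[ - 57,  -  50,-37, - 2,sqrt(15)/15 , sqrt(7), E,sqrt(11),  28 *sqrt( 5) /5,77 * sqrt( 2),64*sqrt(15)] 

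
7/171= 7/171 = 0.04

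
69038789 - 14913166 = 54125623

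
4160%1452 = 1256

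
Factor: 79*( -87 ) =- 6873 = - 3^1*29^1*79^1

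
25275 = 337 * 75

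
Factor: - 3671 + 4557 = 2^1*443^1 = 886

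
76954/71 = 1083 + 61/71 =1083.86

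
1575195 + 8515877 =10091072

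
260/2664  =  65/666 = 0.10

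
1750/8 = 218 + 3/4 = 218.75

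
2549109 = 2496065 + 53044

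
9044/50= 180 + 22/25 = 180.88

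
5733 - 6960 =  - 1227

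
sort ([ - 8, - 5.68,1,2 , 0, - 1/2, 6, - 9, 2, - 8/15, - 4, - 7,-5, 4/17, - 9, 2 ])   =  [ - 9 , -9, - 8, - 7, - 5.68, - 5,- 4, - 8/15, - 1/2,0, 4/17,  1,2, 2, 2, 6] 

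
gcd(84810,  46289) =1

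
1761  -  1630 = 131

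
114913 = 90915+23998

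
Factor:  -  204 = -2^2*3^1 *17^1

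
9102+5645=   14747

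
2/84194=1/42097 = 0.00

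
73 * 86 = 6278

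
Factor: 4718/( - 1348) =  - 2^( - 1)*7^1 = - 7/2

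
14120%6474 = 1172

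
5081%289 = 168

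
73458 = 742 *99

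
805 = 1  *805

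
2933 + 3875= 6808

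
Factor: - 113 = -113^1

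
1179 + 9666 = 10845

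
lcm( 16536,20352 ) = 264576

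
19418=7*2774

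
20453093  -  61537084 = -41083991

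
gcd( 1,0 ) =1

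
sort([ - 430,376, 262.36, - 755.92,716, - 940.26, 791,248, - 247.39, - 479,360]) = [ - 940.26, - 755.92, -479,-430, - 247.39,248,262.36,360,376,716,791 ]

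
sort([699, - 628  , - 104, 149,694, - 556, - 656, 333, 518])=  [ - 656, - 628,  -  556, - 104, 149,333,518,694,  699] 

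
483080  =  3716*130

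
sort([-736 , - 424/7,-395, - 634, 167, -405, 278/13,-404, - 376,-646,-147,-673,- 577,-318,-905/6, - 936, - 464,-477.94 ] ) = [ - 936,- 736,  -  673,-646, - 634, - 577, - 477.94, - 464, -405, - 404 , - 395, - 376, - 318, - 905/6,-147 , - 424/7, 278/13, 167]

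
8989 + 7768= 16757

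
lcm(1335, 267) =1335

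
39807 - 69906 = -30099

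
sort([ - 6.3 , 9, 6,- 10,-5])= [ - 10, - 6.3, - 5,  6,9]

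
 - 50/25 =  - 2 =- 2.00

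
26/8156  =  13/4078=0.00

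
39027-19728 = 19299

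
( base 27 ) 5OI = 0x10d7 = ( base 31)4F2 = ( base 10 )4311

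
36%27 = 9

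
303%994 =303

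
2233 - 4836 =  - 2603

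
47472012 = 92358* 514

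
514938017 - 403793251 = 111144766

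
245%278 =245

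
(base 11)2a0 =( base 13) 211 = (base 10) 352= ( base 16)160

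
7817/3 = 2605 + 2/3 = 2605.67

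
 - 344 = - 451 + 107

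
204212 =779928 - 575716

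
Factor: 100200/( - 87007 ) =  - 600/521 =-2^3*3^1*5^2*521^( -1)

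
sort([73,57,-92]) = [-92,57, 73]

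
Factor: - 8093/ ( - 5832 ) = 2^( - 3 )*3^( -6 )*8093^1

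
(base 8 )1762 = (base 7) 2642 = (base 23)1KL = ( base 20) 2aa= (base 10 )1010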